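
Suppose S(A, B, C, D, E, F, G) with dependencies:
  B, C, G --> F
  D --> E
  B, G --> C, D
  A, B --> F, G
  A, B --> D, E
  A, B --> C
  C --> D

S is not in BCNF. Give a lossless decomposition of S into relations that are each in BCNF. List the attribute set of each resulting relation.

Candidate key of the original relation: {A, B}.
In {A, B, C, D, E, F, G}, {B, C, G} is not a superkey ({B, C, G}⁺ restricted to this set is {B, C, D, E, F, G}), so split on B, C, G --> D, E, F into {B, C, D, E, F, G} and {A, B, C, G}.
In {B, C, D, E, F, G}, {D} is not a superkey ({D}⁺ restricted to this set is {D, E}), so split on D --> E into {D, E} and {B, C, D, F, G}.
{D, E} has no BCNF violation.
In {B, C, D, F, G}, {C} is not a superkey ({C}⁺ restricted to this set is {C, D}), so split on C --> D into {C, D} and {B, C, F, G}.
{C, D} has no BCNF violation.
{B, C, F, G} has no BCNF violation.
In {A, B, C, G}, {B, G} is not a superkey ({B, G}⁺ restricted to this set is {B, C, G}), so split on B, G --> C into {B, C, G} and {A, B, G}.
{B, C, G} has no BCNF violation.
{A, B, G} has no BCNF violation.

{A, B, G}; {B, C, F, G}; {C, D}; {D, E}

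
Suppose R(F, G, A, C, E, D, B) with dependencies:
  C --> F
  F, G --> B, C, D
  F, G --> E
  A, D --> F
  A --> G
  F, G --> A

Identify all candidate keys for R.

{A, C}⁺ = {A, B, C, D, E, F, G}, which is every attribute, so {A, C} is a candidate key.
{A, D}⁺ = {A, B, C, D, E, F, G}, which is every attribute, so {A, D} is a candidate key.
{A, F}⁺ = {A, B, C, D, E, F, G}, which is every attribute, so {A, F} is a candidate key.
{C, G}⁺ = {A, B, C, D, E, F, G}, which is every attribute, so {C, G} is a candidate key.
{F, G}⁺ = {A, B, C, D, E, F, G}, which is every attribute, so {F, G} is a candidate key.
No proper subset of any of these is a key, and no other minimal superkey exists.

{A, C}, {A, D}, {A, F}, {C, G}, {F, G}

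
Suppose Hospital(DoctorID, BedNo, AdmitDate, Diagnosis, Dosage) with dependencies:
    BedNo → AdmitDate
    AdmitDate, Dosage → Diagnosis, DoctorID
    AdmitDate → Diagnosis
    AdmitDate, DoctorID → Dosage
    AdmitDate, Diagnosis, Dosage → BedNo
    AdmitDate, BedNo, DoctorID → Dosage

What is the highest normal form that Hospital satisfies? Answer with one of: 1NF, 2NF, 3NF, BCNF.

1NF

Candidate keys: {AdmitDate, DoctorID}, {AdmitDate, Dosage}, {BedNo, DoctorID}, {BedNo, Dosage}. Prime attributes: {AdmitDate, BedNo, DoctorID, Dosage}.
For BedNo → AdmitDate we have {BedNo}⁺ = {AdmitDate, BedNo, Diagnosis}; {BedNo} is not a superkey, so BCNF fails.
AdmitDate → Diagnosis determines the non-prime attribute {Diagnosis} from a non-superkey — 3NF is violated.
The proper key subset {AdmitDate} of {AdmitDate, DoctorID} determines non-prime {Diagnosis}, so the relation is not even in 2NF.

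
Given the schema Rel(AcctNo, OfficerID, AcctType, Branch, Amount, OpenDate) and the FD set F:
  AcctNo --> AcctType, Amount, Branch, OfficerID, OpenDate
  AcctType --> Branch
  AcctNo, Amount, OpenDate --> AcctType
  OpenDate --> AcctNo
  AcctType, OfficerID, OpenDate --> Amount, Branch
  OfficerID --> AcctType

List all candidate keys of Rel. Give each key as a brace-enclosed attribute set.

{AcctNo}, {OpenDate}

{AcctNo}⁺ = {AcctNo, AcctType, Amount, Branch, OfficerID, OpenDate}, which is every attribute, so {AcctNo} is a candidate key.
{OpenDate}⁺ = {AcctNo, AcctType, Amount, Branch, OfficerID, OpenDate}, which is every attribute, so {OpenDate} is a candidate key.
Any other superkey properly contains one of these, so there are no further candidate keys.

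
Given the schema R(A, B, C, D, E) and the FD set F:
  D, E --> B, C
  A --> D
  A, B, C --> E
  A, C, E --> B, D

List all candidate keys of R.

Attributes never on any right-hand side: {A} — every candidate key must contain it.
{A, E}⁺ = {A, B, C, D, E} — all of the relation — so {A, E} is a candidate key.
{A, B, C}⁺ = {A, B, C, D, E} — all of the relation — so {A, B, C} is a candidate key.
Any other superkey properly contains one of these, so there are no further candidate keys.

{A, B, C}, {A, E}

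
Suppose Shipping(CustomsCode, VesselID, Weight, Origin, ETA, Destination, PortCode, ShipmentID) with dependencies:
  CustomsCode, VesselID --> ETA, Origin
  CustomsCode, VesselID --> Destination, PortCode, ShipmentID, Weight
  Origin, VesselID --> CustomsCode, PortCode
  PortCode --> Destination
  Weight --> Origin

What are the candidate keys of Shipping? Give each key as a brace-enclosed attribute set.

{CustomsCode, VesselID}, {Origin, VesselID}, {VesselID, Weight}

Attributes never on any right-hand side: {VesselID} — every candidate key must contain it.
{CustomsCode, VesselID} is a candidate key since {CustomsCode, VesselID}⁺ = {CustomsCode, Destination, ETA, Origin, PortCode, ShipmentID, VesselID, Weight} covers every attribute.
{Origin, VesselID} is a candidate key since {Origin, VesselID}⁺ = {CustomsCode, Destination, ETA, Origin, PortCode, ShipmentID, VesselID, Weight} covers every attribute.
{VesselID, Weight} is a candidate key since {VesselID, Weight}⁺ = {CustomsCode, Destination, ETA, Origin, PortCode, ShipmentID, VesselID, Weight} covers every attribute.
No proper subset of any of these is a key, and no other minimal superkey exists.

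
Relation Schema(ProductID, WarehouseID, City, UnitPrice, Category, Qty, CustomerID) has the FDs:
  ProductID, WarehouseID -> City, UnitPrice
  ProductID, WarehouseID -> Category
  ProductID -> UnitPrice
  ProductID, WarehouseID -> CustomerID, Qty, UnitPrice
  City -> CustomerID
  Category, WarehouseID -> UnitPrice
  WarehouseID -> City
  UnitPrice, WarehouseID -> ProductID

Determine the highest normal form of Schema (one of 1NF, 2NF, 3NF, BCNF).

Candidate keys: {Category, WarehouseID}, {ProductID, WarehouseID}, {UnitPrice, WarehouseID}. Prime attributes: {Category, ProductID, UnitPrice, WarehouseID}.
ProductID -> UnitPrice: {ProductID}⁺ = {ProductID, UnitPrice}, which is not all of the attributes, so the left side is not a superkey — BCNF is violated.
Because {CustomerID} is non-prime and the left side of City -> CustomerID is not a superkey, the relation is not in 3NF.
Since {WarehouseID} ⊂ {Category, WarehouseID} and {WarehouseID}⁺ ⊇ {City, CustomerID} with {City, CustomerID} non-prime, there is a partial dependency; 2NF fails.

1NF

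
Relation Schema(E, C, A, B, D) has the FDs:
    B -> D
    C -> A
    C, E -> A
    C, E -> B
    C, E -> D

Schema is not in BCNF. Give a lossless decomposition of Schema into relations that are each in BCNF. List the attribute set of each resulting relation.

{A, C}; {B, C, E}; {B, D}

Candidate key of the original relation: {C, E}.
In {A, B, C, D, E}, {B} is not a superkey ({B}⁺ restricted to this set is {B, D}), so split on B -> D into {B, D} and {A, B, C, E}.
{B, D} is in BCNF.
In {A, B, C, E}, {C} is not a superkey ({C}⁺ restricted to this set is {A, C}), so split on C -> A into {A, C} and {B, C, E}.
{A, C} is in BCNF.
{B, C, E} is in BCNF.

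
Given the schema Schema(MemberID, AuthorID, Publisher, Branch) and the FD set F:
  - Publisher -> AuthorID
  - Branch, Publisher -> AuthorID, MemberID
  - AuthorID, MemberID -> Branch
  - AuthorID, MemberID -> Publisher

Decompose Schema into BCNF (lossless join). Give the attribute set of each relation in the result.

{AuthorID, Publisher}; {Branch, MemberID, Publisher}

Candidate keys of the original relation: {AuthorID, MemberID}, {Branch, Publisher}, {MemberID, Publisher}.
{AuthorID, Branch, MemberID, Publisher}: {Publisher} determines {AuthorID, Publisher} here but is not a superkey — split on Publisher -> AuthorID, giving {AuthorID, Publisher} and {Branch, MemberID, Publisher}.
{AuthorID, Publisher}: every determinant is a superkey — BCNF.
{Branch, MemberID, Publisher}: every determinant is a superkey — BCNF.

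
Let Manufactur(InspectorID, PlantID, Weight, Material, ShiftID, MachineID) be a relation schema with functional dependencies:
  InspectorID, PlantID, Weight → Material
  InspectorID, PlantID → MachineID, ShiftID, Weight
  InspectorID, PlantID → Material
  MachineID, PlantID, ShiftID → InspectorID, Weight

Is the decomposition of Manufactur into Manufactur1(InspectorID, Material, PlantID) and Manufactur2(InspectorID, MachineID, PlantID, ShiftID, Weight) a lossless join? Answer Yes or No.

Manufactur1 ∩ Manufactur2 = {InspectorID, PlantID}; its closure under F is {InspectorID, MachineID, Material, PlantID, ShiftID, Weight}.
Manufactur1 is contained in that closure, so Manufactur1 ∩ Manufactur2 → Manufactur1 holds and the join is lossless.

Yes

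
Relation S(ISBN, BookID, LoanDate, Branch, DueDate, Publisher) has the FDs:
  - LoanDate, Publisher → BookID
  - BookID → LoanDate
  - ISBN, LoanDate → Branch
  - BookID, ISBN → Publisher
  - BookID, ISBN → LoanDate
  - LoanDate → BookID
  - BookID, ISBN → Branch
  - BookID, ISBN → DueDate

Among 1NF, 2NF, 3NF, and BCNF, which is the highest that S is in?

Candidate keys: {BookID, ISBN}, {ISBN, LoanDate}. Prime attributes: {BookID, ISBN, LoanDate}.
For LoanDate, Publisher → BookID we have {LoanDate, Publisher}⁺ = {BookID, LoanDate, Publisher}; {LoanDate, Publisher} is not a superkey, so BCNF fails.
Its right-hand attributes {BookID} are all prime, as are those of every other non-superkey FD — the relation is in 3NF.

3NF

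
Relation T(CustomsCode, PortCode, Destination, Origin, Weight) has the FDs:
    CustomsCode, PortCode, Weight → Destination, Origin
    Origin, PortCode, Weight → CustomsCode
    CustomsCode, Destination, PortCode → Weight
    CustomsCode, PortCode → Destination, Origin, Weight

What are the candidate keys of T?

{PortCode} never appears on the right of any FD, so every key must include it.
{CustomsCode, PortCode}⁺ = {CustomsCode, Destination, Origin, PortCode, Weight}, which is every attribute, so {CustomsCode, PortCode} is a candidate key.
{Origin, PortCode, Weight}⁺ = {CustomsCode, Destination, Origin, PortCode, Weight}, which is every attribute, so {Origin, PortCode, Weight} is a candidate key.
Any other superkey properly contains one of these, so there are no further candidate keys.

{CustomsCode, PortCode}, {Origin, PortCode, Weight}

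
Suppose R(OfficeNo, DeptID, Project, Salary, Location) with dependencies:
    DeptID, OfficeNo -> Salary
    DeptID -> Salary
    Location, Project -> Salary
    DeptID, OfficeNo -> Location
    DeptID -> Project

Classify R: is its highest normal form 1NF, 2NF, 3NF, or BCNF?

Candidate key: {DeptID, OfficeNo}. Prime attributes: {DeptID, OfficeNo}.
DeptID -> Salary: {DeptID}⁺ = {DeptID, Project, Salary}, which is not all of the attributes, so the left side is not a superkey — BCNF is violated.
DeptID -> Salary has non-prime {Salary} on the right and a non-superkey on the left, so 3NF fails.
The proper key subset {DeptID} of {DeptID, OfficeNo} determines non-prime {Project, Salary}, so the relation is not even in 2NF.

1NF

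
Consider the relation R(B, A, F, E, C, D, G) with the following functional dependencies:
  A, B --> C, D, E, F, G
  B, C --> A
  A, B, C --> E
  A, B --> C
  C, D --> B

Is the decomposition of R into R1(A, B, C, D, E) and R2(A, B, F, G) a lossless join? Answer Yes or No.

The shared attributes are {A, B} and {A, B}⁺ = {A, B, C, D, E, F, G}.
This includes all of R1, so the common attributes are a superkey of R1 — the join is lossless.

Yes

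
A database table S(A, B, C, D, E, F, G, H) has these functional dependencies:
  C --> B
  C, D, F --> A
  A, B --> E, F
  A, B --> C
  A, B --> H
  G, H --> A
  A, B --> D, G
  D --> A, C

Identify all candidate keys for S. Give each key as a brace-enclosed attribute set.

{A, B}, {A, C}, {B, G, H}, {C, G, H}, {D}

Closure of {D} is {A, B, C, D, E, F, G, H}, the whole schema; {D} is a candidate key.
Closure of {A, B} is {A, B, C, D, E, F, G, H}, the whole schema; {A, B} is a candidate key.
Closure of {A, C} is {A, B, C, D, E, F, G, H}, the whole schema; {A, C} is a candidate key.
Closure of {B, G, H} is {A, B, C, D, E, F, G, H}, the whole schema; {B, G, H} is a candidate key.
Closure of {C, G, H} is {A, B, C, D, E, F, G, H}, the whole schema; {C, G, H} is a candidate key.
Any other superkey properly contains one of these, so there are no further candidate keys.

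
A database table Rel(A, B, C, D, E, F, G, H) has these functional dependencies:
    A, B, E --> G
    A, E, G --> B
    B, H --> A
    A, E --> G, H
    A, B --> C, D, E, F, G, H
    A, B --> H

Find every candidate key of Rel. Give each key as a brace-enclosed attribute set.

{A, B}, {A, E}, {B, H}

{A, B}⁺ = {A, B, C, D, E, F, G, H}, which is every attribute, so {A, B} is a candidate key.
{A, E}⁺ = {A, B, C, D, E, F, G, H}, which is every attribute, so {A, E} is a candidate key.
{B, H}⁺ = {A, B, C, D, E, F, G, H}, which is every attribute, so {B, H} is a candidate key.
These are minimal and exhaustive — every other superkey contains one of them.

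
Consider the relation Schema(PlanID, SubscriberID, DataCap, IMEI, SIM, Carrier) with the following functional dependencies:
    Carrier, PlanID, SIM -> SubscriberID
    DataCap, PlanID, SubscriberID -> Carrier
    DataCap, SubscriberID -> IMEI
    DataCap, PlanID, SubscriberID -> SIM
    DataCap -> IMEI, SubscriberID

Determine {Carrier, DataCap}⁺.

{Carrier, DataCap, IMEI, SubscriberID}

Start with {Carrier, DataCap}.
DataCap -> IMEI, SubscriberID applies; add {IMEI, SubscriberID} → now {Carrier, DataCap, IMEI, SubscriberID}.
No further FD applies.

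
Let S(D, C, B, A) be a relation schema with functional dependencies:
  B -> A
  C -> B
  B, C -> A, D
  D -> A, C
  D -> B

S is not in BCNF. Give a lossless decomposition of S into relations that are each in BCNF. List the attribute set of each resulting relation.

{A, B}; {B, C, D}

Candidate keys of the original relation: {C}, {D}.
In {A, B, C, D}, {B} is not a superkey ({B}⁺ restricted to this set is {A, B}), so split on B -> A into {A, B} and {B, C, D}.
{A, B} is in BCNF.
{B, C, D} is in BCNF.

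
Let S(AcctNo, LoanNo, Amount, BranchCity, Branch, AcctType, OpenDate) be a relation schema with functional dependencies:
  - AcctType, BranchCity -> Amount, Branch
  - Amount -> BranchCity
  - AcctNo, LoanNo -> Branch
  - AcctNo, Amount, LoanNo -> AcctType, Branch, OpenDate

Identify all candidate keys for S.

Attributes never on any right-hand side: {AcctNo, LoanNo} — every candidate key must contain all of them.
Closure of {AcctNo, Amount, LoanNo} is {AcctNo, AcctType, Amount, Branch, BranchCity, LoanNo, OpenDate}, the whole schema; {AcctNo, Amount, LoanNo} is a candidate key.
Closure of {AcctNo, AcctType, BranchCity, LoanNo} is {AcctNo, AcctType, Amount, Branch, BranchCity, LoanNo, OpenDate}, the whole schema; {AcctNo, AcctType, BranchCity, LoanNo} is a candidate key.
Any other superkey properly contains one of these, so there are no further candidate keys.

{AcctNo, AcctType, BranchCity, LoanNo}, {AcctNo, Amount, LoanNo}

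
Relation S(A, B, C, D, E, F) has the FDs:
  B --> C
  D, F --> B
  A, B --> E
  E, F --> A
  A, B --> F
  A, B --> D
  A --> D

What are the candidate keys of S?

Closure of {A, B} is {A, B, C, D, E, F}, the whole schema; {A, B} is a candidate key.
Closure of {A, F} is {A, B, C, D, E, F}, the whole schema; {A, F} is a candidate key.
Closure of {E, F} is {A, B, C, D, E, F}, the whole schema; {E, F} is a candidate key.
These are minimal and exhaustive — every other superkey contains one of them.

{A, B}, {A, F}, {E, F}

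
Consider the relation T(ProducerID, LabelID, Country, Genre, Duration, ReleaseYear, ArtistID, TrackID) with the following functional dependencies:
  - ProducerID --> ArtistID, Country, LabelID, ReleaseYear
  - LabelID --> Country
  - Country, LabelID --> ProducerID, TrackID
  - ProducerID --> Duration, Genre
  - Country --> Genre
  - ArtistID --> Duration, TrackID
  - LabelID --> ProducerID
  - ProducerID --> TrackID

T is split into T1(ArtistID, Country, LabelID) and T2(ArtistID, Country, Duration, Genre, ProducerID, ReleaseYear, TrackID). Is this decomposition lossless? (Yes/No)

No

The shared attributes are {ArtistID, Country} and {ArtistID, Country}⁺ = {ArtistID, Country, Duration, Genre, TrackID}.
Neither T1 nor T2 is contained in that closure, so the decomposition is lossy.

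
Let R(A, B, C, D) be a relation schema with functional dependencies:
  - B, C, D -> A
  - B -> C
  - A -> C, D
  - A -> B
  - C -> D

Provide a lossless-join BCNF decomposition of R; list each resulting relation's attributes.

Candidate keys of the original relation: {A}, {B}.
Within {A, B, C, D}: {C}⁺ ∩ {A, B, C, D} = {C, D}, not the whole set, so C -> D violates BCNF; decompose into {C, D} and {A, B, C}.
{C, D} is in BCNF.
{A, B, C} is in BCNF.

{A, B, C}; {C, D}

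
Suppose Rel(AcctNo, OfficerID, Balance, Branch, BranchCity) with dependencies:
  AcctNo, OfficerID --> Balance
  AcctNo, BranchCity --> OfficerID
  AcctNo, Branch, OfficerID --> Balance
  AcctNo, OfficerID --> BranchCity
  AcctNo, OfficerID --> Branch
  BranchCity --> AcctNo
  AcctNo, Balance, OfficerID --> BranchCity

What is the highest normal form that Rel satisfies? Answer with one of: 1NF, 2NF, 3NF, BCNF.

Candidate keys: {AcctNo, OfficerID}, {BranchCity}. Prime attributes: {AcctNo, BranchCity, OfficerID}.
The left-hand side of every FD is a superkey, so BCNF is satisfied.

BCNF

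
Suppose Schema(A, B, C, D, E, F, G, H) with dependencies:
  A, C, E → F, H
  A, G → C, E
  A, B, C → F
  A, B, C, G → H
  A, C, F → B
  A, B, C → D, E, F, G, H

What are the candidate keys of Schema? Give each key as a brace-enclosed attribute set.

{A, B, C}, {A, C, E}, {A, C, F}, {A, G}

Attributes never on any right-hand side: {A} — every candidate key must contain it.
{A, G} is a candidate key since {A, G}⁺ = {A, B, C, D, E, F, G, H} covers every attribute.
{A, B, C} is a candidate key since {A, B, C}⁺ = {A, B, C, D, E, F, G, H} covers every attribute.
{A, C, E} is a candidate key since {A, C, E}⁺ = {A, B, C, D, E, F, G, H} covers every attribute.
{A, C, F} is a candidate key since {A, C, F}⁺ = {A, B, C, D, E, F, G, H} covers every attribute.
Any other superkey properly contains one of these, so there are no further candidate keys.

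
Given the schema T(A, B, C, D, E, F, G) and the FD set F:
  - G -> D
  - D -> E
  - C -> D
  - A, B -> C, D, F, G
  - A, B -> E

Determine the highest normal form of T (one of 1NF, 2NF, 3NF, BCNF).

2NF

Candidate key: {A, B}. Prime attributes: {A, B}.
For G -> D we have {G}⁺ = {D, E, G}; {G} is not a superkey, so BCNF fails.
G -> D has non-prime {D} on the right and a non-superkey on the left, so 3NF fails.
No non-prime attribute depends on a proper subset of any candidate key, so 2NF holds.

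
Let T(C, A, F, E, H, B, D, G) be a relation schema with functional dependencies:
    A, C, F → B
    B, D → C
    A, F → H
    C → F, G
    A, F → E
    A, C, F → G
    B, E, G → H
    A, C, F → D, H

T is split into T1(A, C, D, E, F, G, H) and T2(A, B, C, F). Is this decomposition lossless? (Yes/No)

T1 ∩ T2 = {A, C, F}; its closure under F is {A, B, C, D, E, F, G, H}.
This includes all of T1, so the common attributes are a superkey of T1 — the join is lossless.

Yes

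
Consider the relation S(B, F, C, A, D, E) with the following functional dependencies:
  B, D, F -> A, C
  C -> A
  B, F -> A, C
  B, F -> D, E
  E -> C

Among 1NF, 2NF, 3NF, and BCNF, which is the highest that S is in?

Candidate key: {B, F}. Prime attributes: {B, F}.
C -> A: {C}⁺ = {A, C}, which is not all of the attributes, so the left side is not a superkey — BCNF is violated.
C -> A has non-prime {A} on the right and a non-superkey on the left, so 3NF fails.
No non-prime attribute depends on a proper subset of any candidate key, so 2NF holds.

2NF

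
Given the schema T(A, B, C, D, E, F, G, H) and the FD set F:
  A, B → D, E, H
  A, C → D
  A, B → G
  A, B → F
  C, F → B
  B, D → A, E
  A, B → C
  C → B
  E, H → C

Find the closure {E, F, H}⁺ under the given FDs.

Start with {E, F, H}.
E, H → C applies; add {C} → now {C, E, F, H}.
C, F → B applies; add {B} → now {B, C, E, F, H}.
No further FD applies.

{B, C, E, F, H}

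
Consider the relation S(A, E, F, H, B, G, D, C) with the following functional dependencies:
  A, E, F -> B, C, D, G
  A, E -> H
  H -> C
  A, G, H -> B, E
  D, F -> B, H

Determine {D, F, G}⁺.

Start with {D, F, G}.
D, F -> B, H applies; add {B, H} → now {B, D, F, G, H}.
H -> C applies; add {C} → now {B, C, D, F, G, H}.
No further FD applies.

{B, C, D, F, G, H}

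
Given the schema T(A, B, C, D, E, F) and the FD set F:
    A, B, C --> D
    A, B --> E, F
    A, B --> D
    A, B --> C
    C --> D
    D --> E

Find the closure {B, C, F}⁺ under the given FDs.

Start with {B, C, F}.
C --> D applies; add {D} → now {B, C, D, F}.
D --> E applies; add {E} → now {B, C, D, E, F}.
No further FD applies.

{B, C, D, E, F}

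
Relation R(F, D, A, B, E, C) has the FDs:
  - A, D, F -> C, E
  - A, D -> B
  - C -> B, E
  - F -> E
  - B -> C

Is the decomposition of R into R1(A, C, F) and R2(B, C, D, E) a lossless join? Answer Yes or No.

No

Common attributes: {C}; their closure is {B, C, E}.
The closure covers neither R1 nor R2 entirely; the join is not lossless.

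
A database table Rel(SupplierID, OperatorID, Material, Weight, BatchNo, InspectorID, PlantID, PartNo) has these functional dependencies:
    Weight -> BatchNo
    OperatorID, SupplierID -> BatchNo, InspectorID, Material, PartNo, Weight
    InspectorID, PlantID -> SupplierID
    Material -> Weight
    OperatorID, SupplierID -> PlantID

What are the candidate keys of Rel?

{InspectorID, OperatorID, PlantID}, {OperatorID, SupplierID}

No FD produces {OperatorID}, so it must be in every candidate key.
{OperatorID, SupplierID} is a candidate key since {OperatorID, SupplierID}⁺ = {BatchNo, InspectorID, Material, OperatorID, PartNo, PlantID, SupplierID, Weight} covers every attribute.
{InspectorID, OperatorID, PlantID} is a candidate key since {InspectorID, OperatorID, PlantID}⁺ = {BatchNo, InspectorID, Material, OperatorID, PartNo, PlantID, SupplierID, Weight} covers every attribute.
Any other superkey properly contains one of these, so there are no further candidate keys.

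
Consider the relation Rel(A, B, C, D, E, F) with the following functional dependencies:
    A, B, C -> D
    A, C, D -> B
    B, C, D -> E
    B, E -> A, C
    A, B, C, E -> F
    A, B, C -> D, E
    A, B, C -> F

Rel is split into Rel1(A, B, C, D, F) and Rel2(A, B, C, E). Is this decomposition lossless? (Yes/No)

Yes

Common attributes: {A, B, C}; their closure is {A, B, C, D, E, F}.
This includes all of Rel1, so the common attributes are a superkey of Rel1 — the join is lossless.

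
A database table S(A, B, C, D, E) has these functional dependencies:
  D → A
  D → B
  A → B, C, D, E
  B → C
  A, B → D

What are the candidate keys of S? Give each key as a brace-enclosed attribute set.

{A}, {D}

{A}⁺ = {A, B, C, D, E}, which is every attribute, so {A} is a candidate key.
{D}⁺ = {A, B, C, D, E}, which is every attribute, so {D} is a candidate key.
These are minimal and exhaustive — every other superkey contains one of them.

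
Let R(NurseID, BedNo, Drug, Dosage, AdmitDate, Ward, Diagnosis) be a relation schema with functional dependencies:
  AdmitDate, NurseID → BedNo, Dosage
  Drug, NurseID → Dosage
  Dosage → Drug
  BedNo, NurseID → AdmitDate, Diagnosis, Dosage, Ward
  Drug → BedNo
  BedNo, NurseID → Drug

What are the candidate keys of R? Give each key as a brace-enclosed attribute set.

{AdmitDate, NurseID}, {BedNo, NurseID}, {Dosage, NurseID}, {Drug, NurseID}

{NurseID} never appears on the right of any FD, so every key must include it.
{AdmitDate, NurseID} is a candidate key since {AdmitDate, NurseID}⁺ = {AdmitDate, BedNo, Diagnosis, Dosage, Drug, NurseID, Ward} covers every attribute.
{BedNo, NurseID} is a candidate key since {BedNo, NurseID}⁺ = {AdmitDate, BedNo, Diagnosis, Dosage, Drug, NurseID, Ward} covers every attribute.
{Dosage, NurseID} is a candidate key since {Dosage, NurseID}⁺ = {AdmitDate, BedNo, Diagnosis, Dosage, Drug, NurseID, Ward} covers every attribute.
{Drug, NurseID} is a candidate key since {Drug, NurseID}⁺ = {AdmitDate, BedNo, Diagnosis, Dosage, Drug, NurseID, Ward} covers every attribute.
Any other superkey properly contains one of these, so there are no further candidate keys.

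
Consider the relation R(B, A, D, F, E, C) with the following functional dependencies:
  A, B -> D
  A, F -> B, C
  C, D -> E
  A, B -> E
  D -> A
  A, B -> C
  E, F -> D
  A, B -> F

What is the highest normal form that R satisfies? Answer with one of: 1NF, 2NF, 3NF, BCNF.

Candidate keys: {A, B}, {A, F}, {B, D}, {D, F}, {E, F}. Prime attributes: {A, B, D, E, F}.
C, D -> E breaks BCNF: {C, D}⁺ = {A, C, D, E}, so {C, D} is not a superkey.
Since {E} ⊆ prime attributes and every other non-superkey FD also has a prime right side, the schema is in 3NF.

3NF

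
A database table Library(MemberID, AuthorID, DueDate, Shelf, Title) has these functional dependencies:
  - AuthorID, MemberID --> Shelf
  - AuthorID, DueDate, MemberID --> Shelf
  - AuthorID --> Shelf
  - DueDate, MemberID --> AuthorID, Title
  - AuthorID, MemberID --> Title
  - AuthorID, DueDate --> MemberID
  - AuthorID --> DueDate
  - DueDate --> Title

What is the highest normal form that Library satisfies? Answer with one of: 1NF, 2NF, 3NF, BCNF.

Candidate keys: {AuthorID}, {DueDate, MemberID}. Prime attributes: {AuthorID, DueDate, MemberID}.
DueDate --> Title: {DueDate}⁺ = {DueDate, Title}, which is not all of the attributes, so the left side is not a superkey — BCNF is violated.
DueDate --> Title has non-prime {Title} on the right and a non-superkey on the left, so 3NF fails.
Since {DueDate} ⊂ {DueDate, MemberID} and {DueDate}⁺ ⊇ {Title} with {Title} non-prime, there is a partial dependency; 2NF fails.

1NF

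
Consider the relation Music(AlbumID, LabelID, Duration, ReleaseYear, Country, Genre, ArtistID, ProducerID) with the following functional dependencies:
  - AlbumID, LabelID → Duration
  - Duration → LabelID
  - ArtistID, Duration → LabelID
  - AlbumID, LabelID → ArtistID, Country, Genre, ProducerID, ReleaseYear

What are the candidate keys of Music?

No FD produces {AlbumID}, so it must be in every candidate key.
{AlbumID, Duration}⁺ = {AlbumID, ArtistID, Country, Duration, Genre, LabelID, ProducerID, ReleaseYear}, which is every attribute, so {AlbumID, Duration} is a candidate key.
{AlbumID, LabelID}⁺ = {AlbumID, ArtistID, Country, Duration, Genre, LabelID, ProducerID, ReleaseYear}, which is every attribute, so {AlbumID, LabelID} is a candidate key.
No proper subset of any of these is a key, and no other minimal superkey exists.

{AlbumID, Duration}, {AlbumID, LabelID}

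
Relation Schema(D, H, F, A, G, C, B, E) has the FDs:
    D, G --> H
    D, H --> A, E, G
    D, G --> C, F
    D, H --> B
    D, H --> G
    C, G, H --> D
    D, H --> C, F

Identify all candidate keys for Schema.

{C, G, H}, {D, G}, {D, H}

{D, G}⁺ = {A, B, C, D, E, F, G, H}, which is every attribute, so {D, G} is a candidate key.
{D, H}⁺ = {A, B, C, D, E, F, G, H}, which is every attribute, so {D, H} is a candidate key.
{C, G, H}⁺ = {A, B, C, D, E, F, G, H}, which is every attribute, so {C, G, H} is a candidate key.
These are minimal and exhaustive — every other superkey contains one of them.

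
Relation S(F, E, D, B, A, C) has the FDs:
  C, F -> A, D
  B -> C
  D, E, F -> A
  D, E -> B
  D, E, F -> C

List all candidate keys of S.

{B, E, F}, {C, E, F}, {D, E, F}

{E, F} never appear on the right of any FD, so every key must include all of them.
{B, E, F} is a candidate key since {B, E, F}⁺ = {A, B, C, D, E, F} covers every attribute.
{C, E, F} is a candidate key since {C, E, F}⁺ = {A, B, C, D, E, F} covers every attribute.
{D, E, F} is a candidate key since {D, E, F}⁺ = {A, B, C, D, E, F} covers every attribute.
Any other superkey properly contains one of these, so there are no further candidate keys.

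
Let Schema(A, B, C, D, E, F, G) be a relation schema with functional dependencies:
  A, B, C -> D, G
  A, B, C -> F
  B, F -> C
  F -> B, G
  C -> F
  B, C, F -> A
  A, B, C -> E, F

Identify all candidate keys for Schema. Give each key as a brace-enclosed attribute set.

{C}, {F}

Closure of {C} is {A, B, C, D, E, F, G}, the whole schema; {C} is a candidate key.
Closure of {F} is {A, B, C, D, E, F, G}, the whole schema; {F} is a candidate key.
These are minimal and exhaustive — every other superkey contains one of them.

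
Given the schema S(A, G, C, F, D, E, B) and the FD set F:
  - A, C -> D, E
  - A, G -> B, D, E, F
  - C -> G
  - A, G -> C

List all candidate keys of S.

{A, C}, {A, G}

{A} never appears on the right of any FD, so every key must include it.
{A, C}⁺ = {A, B, C, D, E, F, G}, which is every attribute, so {A, C} is a candidate key.
{A, G}⁺ = {A, B, C, D, E, F, G}, which is every attribute, so {A, G} is a candidate key.
No proper subset of any of these is a key, and no other minimal superkey exists.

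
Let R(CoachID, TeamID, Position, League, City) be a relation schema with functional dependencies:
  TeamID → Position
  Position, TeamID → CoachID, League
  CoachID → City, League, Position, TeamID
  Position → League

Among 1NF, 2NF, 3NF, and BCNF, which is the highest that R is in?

Candidate keys: {CoachID}, {TeamID}. Prime attributes: {CoachID, TeamID}.
Position → League breaks BCNF: {Position}⁺ = {League, Position}, so {Position} is not a superkey.
Position → League has non-prime {League} on the right and a non-superkey on the left, so 3NF fails.
With only single-attribute keys there can be no partial dependency, so 2NF holds.

2NF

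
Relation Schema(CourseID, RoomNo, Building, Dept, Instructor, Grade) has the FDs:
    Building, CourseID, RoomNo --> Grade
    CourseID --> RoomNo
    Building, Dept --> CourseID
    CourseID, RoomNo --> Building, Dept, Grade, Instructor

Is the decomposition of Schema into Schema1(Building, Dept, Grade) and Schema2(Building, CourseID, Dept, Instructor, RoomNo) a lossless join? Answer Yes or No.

Schema1 ∩ Schema2 = {Building, Dept}; its closure under F is {Building, CourseID, Dept, Grade, Instructor, RoomNo}.
Since Schema1 ⊆ {Building, CourseID, Dept, Grade, Instructor, RoomNo}, the intersection is a superkey of Schema1; the decomposition is lossless.

Yes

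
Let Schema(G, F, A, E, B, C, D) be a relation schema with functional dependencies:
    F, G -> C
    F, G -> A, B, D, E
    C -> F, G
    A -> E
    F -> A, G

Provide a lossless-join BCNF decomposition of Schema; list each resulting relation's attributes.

{A, B, C, D, F, G}; {A, E}

Candidate keys of the original relation: {C}, {F}.
Within {A, B, C, D, E, F, G}: {A}⁺ ∩ {A, B, C, D, E, F, G} = {A, E}, not the whole set, so A -> E violates BCNF; decompose into {A, E} and {A, B, C, D, F, G}.
{A, E} has no BCNF violation.
{A, B, C, D, F, G} has no BCNF violation.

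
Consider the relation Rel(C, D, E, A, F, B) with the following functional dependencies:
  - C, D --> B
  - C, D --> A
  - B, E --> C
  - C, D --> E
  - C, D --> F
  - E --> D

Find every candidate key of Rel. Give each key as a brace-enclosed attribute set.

{B, E}, {C, D}, {C, E}

{B, E} is a candidate key since {B, E}⁺ = {A, B, C, D, E, F} covers every attribute.
{C, D} is a candidate key since {C, D}⁺ = {A, B, C, D, E, F} covers every attribute.
{C, E} is a candidate key since {C, E}⁺ = {A, B, C, D, E, F} covers every attribute.
No proper subset of any of these is a key, and no other minimal superkey exists.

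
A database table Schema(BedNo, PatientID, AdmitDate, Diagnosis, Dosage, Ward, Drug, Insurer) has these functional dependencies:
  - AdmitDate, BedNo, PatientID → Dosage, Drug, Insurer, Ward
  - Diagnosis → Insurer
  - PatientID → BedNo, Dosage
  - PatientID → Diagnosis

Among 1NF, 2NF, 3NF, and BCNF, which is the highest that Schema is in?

Candidate key: {AdmitDate, PatientID}. Prime attributes: {AdmitDate, PatientID}.
Diagnosis → Insurer breaks BCNF: {Diagnosis}⁺ = {Diagnosis, Insurer}, so {Diagnosis} is not a superkey.
Diagnosis → Insurer has non-prime {Insurer} on the right and a non-superkey on the left, so 3NF fails.
Since {PatientID} ⊂ {AdmitDate, PatientID} and {PatientID}⁺ ⊇ {BedNo, Diagnosis, Dosage, Insurer} with {BedNo, Diagnosis, Dosage, Insurer} non-prime, there is a partial dependency; 2NF fails.

1NF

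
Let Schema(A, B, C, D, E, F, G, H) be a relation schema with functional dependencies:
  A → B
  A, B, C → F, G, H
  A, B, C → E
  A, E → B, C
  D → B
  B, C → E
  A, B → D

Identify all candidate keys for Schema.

Attributes never on any right-hand side: {A} — every candidate key must contain it.
{A, C} is a candidate key since {A, C}⁺ = {A, B, C, D, E, F, G, H} covers every attribute.
{A, E} is a candidate key since {A, E}⁺ = {A, B, C, D, E, F, G, H} covers every attribute.
These are minimal and exhaustive — every other superkey contains one of them.

{A, C}, {A, E}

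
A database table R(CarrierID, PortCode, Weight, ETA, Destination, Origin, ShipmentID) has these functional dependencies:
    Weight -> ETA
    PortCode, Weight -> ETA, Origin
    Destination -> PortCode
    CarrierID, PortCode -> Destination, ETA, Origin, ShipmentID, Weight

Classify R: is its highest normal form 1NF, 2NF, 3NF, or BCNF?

2NF

Candidate keys: {CarrierID, Destination}, {CarrierID, PortCode}. Prime attributes: {CarrierID, Destination, PortCode}.
Weight -> ETA breaks BCNF: {Weight}⁺ = {ETA, Weight}, so {Weight} is not a superkey.
Because {ETA} is non-prime and the left side of Weight -> ETA is not a superkey, the relation is not in 3NF.
No proper subset of a key has a non-prime attribute in its closure, so there is no partial dependency; 2NF holds.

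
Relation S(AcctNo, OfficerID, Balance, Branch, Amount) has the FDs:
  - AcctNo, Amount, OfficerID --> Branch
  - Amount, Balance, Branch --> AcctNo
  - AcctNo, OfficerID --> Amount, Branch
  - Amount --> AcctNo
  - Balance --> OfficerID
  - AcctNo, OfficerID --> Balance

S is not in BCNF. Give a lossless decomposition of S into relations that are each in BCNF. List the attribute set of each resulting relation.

{AcctNo, Amount}; {Amount, Balance, Branch}; {Balance, OfficerID}

Candidate keys of the original relation: {AcctNo, Balance}, {AcctNo, OfficerID}, {Amount, Balance}, {Amount, OfficerID}.
{AcctNo, Amount, Balance, Branch, OfficerID}: {Amount} determines {AcctNo, Amount} here but is not a superkey — split on Amount --> AcctNo, giving {AcctNo, Amount} and {Amount, Balance, Branch, OfficerID}.
{AcctNo, Amount} has no BCNF violation.
{Amount, Balance, Branch, OfficerID}: {Balance} determines {Balance, OfficerID} here but is not a superkey — split on Balance --> OfficerID, giving {Balance, OfficerID} and {Amount, Balance, Branch}.
{Balance, OfficerID} has no BCNF violation.
{Amount, Balance, Branch} has no BCNF violation.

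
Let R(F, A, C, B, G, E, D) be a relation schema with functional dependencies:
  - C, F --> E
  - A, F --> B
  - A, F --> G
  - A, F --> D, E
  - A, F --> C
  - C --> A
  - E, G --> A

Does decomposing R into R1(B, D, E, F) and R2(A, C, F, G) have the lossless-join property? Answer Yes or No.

No

Common attributes: {F}; their closure is {F}.
The closure covers neither R1 nor R2 entirely; the join is not lossless.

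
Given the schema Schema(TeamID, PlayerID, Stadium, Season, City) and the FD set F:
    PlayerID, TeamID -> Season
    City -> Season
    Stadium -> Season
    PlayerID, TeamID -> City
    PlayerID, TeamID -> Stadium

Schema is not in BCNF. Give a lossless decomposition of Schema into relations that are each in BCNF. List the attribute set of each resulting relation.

Candidate key of the original relation: {PlayerID, TeamID}.
Within {City, PlayerID, Season, Stadium, TeamID}: {City}⁺ ∩ {City, PlayerID, Season, Stadium, TeamID} = {City, Season}, not the whole set, so City -> Season violates BCNF; decompose into {City, Season} and {City, PlayerID, Stadium, TeamID}.
{City, Season}: every determinant is a superkey — BCNF.
{City, PlayerID, Stadium, TeamID}: every determinant is a superkey — BCNF.

{City, PlayerID, Stadium, TeamID}; {City, Season}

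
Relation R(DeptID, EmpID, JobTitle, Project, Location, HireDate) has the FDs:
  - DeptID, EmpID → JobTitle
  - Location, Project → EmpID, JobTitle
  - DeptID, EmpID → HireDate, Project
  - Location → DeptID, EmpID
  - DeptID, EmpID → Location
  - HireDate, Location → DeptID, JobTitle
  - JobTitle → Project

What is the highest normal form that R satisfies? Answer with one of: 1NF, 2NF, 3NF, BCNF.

2NF

Candidate keys: {DeptID, EmpID}, {Location}. Prime attributes: {DeptID, EmpID, Location}.
For JobTitle → Project we have {JobTitle}⁺ = {JobTitle, Project}; {JobTitle} is not a superkey, so BCNF fails.
JobTitle → Project determines the non-prime attribute {Project} from a non-superkey — 3NF is violated.
No proper subset of a key has a non-prime attribute in its closure, so there is no partial dependency; 2NF holds.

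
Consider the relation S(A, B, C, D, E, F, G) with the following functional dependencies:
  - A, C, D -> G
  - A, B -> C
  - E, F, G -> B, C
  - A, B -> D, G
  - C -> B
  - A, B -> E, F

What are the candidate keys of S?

No FD produces {A}, so it must be in every candidate key.
{A, B}⁺ = {A, B, C, D, E, F, G} — all of the relation — so {A, B} is a candidate key.
{A, C}⁺ = {A, B, C, D, E, F, G} — all of the relation — so {A, C} is a candidate key.
{A, E, F, G}⁺ = {A, B, C, D, E, F, G} — all of the relation — so {A, E, F, G} is a candidate key.
No proper subset of any of these is a key, and no other minimal superkey exists.

{A, B}, {A, C}, {A, E, F, G}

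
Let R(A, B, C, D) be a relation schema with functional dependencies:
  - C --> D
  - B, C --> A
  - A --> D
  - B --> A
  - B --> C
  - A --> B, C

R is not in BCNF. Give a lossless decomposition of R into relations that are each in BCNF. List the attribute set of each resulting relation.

{A, B, C}; {C, D}

Candidate keys of the original relation: {A}, {B}.
Within {A, B, C, D}: {C}⁺ ∩ {A, B, C, D} = {C, D}, not the whole set, so C --> D violates BCNF; decompose into {C, D} and {A, B, C}.
{C, D} has no BCNF violation.
{A, B, C} has no BCNF violation.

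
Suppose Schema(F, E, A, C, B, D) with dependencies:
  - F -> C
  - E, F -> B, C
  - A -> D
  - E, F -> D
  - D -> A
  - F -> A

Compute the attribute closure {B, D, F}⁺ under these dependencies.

Start with {B, D, F}.
F -> C applies; add {C} → now {B, C, D, F}.
D -> A applies; add {A} → now {A, B, C, D, F}.
No further FD applies.

{A, B, C, D, F}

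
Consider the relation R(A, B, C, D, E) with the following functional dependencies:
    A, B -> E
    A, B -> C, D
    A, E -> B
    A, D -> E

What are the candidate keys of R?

{A, B}, {A, D}, {A, E}

No FD produces {A}, so it must be in every candidate key.
{A, B} is a candidate key since {A, B}⁺ = {A, B, C, D, E} covers every attribute.
{A, D} is a candidate key since {A, D}⁺ = {A, B, C, D, E} covers every attribute.
{A, E} is a candidate key since {A, E}⁺ = {A, B, C, D, E} covers every attribute.
No proper subset of any of these is a key, and no other minimal superkey exists.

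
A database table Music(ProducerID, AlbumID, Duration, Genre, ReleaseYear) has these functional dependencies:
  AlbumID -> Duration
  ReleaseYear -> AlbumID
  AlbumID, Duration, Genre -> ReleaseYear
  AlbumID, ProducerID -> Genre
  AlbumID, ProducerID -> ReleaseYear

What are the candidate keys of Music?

{AlbumID, ProducerID}, {ProducerID, ReleaseYear}

Attributes never on any right-hand side: {ProducerID} — every candidate key must contain it.
{AlbumID, ProducerID}⁺ = {AlbumID, Duration, Genre, ProducerID, ReleaseYear}, which is every attribute, so {AlbumID, ProducerID} is a candidate key.
{ProducerID, ReleaseYear}⁺ = {AlbumID, Duration, Genre, ProducerID, ReleaseYear}, which is every attribute, so {ProducerID, ReleaseYear} is a candidate key.
Any other superkey properly contains one of these, so there are no further candidate keys.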